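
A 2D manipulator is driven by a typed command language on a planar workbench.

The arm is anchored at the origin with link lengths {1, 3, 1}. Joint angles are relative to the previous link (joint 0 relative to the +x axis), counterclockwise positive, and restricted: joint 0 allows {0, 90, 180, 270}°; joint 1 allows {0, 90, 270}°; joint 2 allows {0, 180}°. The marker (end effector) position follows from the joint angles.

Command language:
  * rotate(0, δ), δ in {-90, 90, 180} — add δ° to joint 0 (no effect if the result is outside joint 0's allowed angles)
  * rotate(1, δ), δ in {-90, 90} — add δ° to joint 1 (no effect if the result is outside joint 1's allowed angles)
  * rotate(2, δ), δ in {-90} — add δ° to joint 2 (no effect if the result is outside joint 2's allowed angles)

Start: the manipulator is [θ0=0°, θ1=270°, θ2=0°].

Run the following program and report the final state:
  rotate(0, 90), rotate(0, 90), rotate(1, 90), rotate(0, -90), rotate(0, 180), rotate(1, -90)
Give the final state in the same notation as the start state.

[θ0=270°, θ1=270°, θ2=0°]

t0: [θ0=0°, θ1=270°, θ2=0°]
step 1 (rotate(0, 90)): [θ0=90°, θ1=270°, θ2=0°]
step 2 (rotate(0, 90)): [θ0=180°, θ1=270°, θ2=0°]
step 3 (rotate(1, 90)): [θ0=180°, θ1=0°, θ2=0°]
step 4 (rotate(0, -90)): [θ0=90°, θ1=0°, θ2=0°]
step 5 (rotate(0, 180)): [θ0=270°, θ1=0°, θ2=0°]
step 6 (rotate(1, -90)): [θ0=270°, θ1=270°, θ2=0°]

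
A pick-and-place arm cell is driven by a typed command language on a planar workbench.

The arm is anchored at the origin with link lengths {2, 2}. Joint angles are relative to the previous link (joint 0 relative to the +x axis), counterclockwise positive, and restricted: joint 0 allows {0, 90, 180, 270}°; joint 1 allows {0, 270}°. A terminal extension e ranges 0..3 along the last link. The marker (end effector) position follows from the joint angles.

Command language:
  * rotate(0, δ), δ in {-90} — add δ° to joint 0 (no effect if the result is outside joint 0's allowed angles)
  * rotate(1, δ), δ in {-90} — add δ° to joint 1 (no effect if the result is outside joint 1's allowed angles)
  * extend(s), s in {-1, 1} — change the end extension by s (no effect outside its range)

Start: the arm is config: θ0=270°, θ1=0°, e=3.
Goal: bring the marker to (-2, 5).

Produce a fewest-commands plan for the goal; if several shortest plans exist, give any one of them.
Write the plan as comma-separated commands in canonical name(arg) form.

rotate(0, -90), rotate(1, -90)

begin: config: θ0=270°, θ1=0°, e=3
[1] after rotate(0, -90): config: θ0=180°, θ1=0°, e=3
[2] after rotate(1, -90): config: θ0=180°, θ1=270°, e=3
shorter routes all fall short; 2 is best.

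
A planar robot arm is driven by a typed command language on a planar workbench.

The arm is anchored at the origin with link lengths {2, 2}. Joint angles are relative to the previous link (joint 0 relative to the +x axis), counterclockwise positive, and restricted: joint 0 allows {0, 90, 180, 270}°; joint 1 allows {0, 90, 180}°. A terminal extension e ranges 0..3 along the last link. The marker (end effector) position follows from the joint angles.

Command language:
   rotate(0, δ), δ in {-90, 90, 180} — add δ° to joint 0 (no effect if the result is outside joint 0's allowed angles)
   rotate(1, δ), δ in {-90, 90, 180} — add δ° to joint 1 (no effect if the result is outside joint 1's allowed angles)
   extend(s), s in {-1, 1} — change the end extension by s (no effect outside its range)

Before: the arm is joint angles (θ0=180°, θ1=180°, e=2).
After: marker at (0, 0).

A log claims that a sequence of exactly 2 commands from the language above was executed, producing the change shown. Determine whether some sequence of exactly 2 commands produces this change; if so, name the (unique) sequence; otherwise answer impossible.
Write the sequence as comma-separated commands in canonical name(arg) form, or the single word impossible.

begin: joint angles (θ0=180°, θ1=180°, e=2)
step 1 (extend(-1)): joint angles (θ0=180°, θ1=180°, e=1)
step 2 (extend(-1)): joint angles (θ0=180°, θ1=180°, e=0)
no rival 2-sequence matches.

extend(-1), extend(-1)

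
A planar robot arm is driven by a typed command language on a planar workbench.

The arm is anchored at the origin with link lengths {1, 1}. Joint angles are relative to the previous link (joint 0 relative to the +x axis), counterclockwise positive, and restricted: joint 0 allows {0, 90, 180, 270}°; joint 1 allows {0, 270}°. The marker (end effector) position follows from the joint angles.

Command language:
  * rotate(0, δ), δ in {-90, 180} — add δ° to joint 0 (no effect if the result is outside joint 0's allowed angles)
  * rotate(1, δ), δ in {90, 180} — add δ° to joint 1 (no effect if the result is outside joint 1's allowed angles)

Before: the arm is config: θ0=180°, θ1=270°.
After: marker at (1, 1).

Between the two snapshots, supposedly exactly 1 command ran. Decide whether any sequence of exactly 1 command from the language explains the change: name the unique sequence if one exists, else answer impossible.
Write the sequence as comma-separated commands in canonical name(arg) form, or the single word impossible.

rotate(0, -90)

start: config: θ0=180°, θ1=270°
[1] after rotate(0, -90): config: θ0=90°, θ1=270°
uniquely the one of 4 1-step routes that fits.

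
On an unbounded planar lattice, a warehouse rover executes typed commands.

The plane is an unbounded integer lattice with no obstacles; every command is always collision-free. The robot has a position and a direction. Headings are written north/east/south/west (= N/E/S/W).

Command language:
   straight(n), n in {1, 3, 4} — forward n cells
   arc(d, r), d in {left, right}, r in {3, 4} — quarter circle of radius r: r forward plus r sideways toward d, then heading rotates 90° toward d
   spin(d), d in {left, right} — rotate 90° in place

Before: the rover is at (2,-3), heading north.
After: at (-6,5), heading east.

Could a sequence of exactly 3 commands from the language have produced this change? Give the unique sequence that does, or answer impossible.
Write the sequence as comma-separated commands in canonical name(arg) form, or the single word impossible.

arc(left, 4), arc(right, 4), spin(right)

key: cell and facing (now E) both changed — the 3 commands mix motion and turning
begin: at (2,-3), heading north
1. arc(left, 4) → at (-2,1), heading west
2. arc(right, 4) → at (-6,5), heading north
3. spin(right) → at (-6,5), heading east
no rival 3-sequence matches.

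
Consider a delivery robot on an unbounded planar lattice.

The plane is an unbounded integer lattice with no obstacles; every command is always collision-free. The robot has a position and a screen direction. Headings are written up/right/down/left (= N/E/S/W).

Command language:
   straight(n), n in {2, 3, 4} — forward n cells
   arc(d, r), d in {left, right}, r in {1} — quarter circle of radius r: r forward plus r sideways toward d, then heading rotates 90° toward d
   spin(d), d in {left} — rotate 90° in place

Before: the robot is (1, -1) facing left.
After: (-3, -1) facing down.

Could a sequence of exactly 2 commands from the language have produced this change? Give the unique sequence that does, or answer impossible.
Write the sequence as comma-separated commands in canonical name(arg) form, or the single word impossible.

key: cell and facing (now S) both changed — the 2 commands mix motion and turning
begin: (1, -1) facing left
1. straight(4) → (-3, -1) facing left
2. spin(left) → (-3, -1) facing down
no rival 2-sequence matches.

straight(4), spin(left)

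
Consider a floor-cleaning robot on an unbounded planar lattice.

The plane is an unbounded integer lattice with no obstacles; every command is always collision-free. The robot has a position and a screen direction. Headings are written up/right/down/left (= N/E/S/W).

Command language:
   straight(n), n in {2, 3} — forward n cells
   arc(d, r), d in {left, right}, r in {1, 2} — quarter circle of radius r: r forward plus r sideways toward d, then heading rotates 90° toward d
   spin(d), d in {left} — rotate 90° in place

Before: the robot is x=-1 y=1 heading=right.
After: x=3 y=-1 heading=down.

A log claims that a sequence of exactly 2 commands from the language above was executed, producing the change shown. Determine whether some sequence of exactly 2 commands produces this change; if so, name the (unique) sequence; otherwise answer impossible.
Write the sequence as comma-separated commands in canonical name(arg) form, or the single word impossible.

straight(2), arc(right, 2)

key: position moved to (3,-1) AND the heading swung to S — translation plus rotation needed
begin: x=-1 y=1 heading=right
1. straight(2) → x=1 y=1 heading=right
2. arc(right, 2) → x=3 y=-1 heading=down
all 49 alternatives checked — unique.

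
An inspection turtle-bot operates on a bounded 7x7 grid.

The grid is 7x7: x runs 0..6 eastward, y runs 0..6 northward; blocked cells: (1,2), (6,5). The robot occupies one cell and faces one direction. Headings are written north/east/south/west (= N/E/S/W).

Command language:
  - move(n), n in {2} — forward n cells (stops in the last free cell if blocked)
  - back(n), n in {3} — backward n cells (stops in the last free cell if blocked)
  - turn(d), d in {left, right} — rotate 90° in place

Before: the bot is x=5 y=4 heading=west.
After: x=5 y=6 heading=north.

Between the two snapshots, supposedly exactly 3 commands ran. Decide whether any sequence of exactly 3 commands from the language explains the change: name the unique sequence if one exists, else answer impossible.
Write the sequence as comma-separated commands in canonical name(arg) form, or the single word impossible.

turn(right), move(2), move(2)

key: order matters: swapping turn(right) and move(2) lands elsewhere
from: x=5 y=4 heading=west
step 1 (turn(right)): x=5 y=4 heading=north
step 2 (move(2)): x=5 y=6 heading=north
step 3 (move(2)): x=5 y=6 heading=north
no other 3-command option fits: unique.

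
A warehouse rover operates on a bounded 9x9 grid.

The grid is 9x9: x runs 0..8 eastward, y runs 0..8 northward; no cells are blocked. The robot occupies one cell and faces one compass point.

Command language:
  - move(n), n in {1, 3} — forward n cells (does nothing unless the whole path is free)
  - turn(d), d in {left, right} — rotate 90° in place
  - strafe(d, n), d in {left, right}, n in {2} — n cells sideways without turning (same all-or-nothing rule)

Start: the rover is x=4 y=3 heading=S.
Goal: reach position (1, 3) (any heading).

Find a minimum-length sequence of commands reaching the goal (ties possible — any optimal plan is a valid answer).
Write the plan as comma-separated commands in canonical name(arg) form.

turn(right), move(3)

start: x=4 y=3 heading=S
t=1 turn(right) ⇒ x=4 y=3 heading=W
t=2 move(3) ⇒ x=1 y=3 heading=W
no 1-step plan works, so 2 is optimal.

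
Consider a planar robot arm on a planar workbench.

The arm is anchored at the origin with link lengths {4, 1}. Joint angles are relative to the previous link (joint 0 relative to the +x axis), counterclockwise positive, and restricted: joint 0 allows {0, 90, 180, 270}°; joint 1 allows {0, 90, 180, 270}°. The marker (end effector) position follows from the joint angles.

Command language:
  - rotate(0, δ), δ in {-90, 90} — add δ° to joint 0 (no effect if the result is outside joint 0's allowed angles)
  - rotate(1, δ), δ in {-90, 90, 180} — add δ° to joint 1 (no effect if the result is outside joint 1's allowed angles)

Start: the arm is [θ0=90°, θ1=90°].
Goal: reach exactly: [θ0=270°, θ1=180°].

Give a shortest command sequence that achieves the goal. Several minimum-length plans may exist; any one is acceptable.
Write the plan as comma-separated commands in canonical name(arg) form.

t0: [θ0=90°, θ1=90°]
step 1 (rotate(0, -90)): [θ0=0°, θ1=90°]
step 2 (rotate(0, -90)): [θ0=270°, θ1=90°]
step 3 (rotate(1, 90)): [θ0=270°, θ1=180°]
minimal: 3 command(s), checked below 3.

rotate(0, -90), rotate(0, -90), rotate(1, 90)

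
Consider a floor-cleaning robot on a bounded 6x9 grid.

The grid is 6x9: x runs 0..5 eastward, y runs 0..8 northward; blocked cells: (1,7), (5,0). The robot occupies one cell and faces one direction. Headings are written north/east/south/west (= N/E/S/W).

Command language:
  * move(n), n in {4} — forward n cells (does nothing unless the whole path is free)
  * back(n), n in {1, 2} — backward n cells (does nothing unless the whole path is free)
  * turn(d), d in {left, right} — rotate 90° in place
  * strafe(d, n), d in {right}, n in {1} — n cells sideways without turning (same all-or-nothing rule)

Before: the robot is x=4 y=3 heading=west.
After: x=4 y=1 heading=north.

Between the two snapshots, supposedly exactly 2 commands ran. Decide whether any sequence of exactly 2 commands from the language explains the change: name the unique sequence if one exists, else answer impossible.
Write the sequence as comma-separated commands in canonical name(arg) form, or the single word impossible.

turn(right), back(2)

key: cell and facing (now N) both changed — the 2 commands mix motion and turning
t0: x=4 y=3 heading=west
[1] after turn(right): x=4 y=3 heading=north
[2] after back(2): x=4 y=1 heading=north
no rival 2-sequence matches.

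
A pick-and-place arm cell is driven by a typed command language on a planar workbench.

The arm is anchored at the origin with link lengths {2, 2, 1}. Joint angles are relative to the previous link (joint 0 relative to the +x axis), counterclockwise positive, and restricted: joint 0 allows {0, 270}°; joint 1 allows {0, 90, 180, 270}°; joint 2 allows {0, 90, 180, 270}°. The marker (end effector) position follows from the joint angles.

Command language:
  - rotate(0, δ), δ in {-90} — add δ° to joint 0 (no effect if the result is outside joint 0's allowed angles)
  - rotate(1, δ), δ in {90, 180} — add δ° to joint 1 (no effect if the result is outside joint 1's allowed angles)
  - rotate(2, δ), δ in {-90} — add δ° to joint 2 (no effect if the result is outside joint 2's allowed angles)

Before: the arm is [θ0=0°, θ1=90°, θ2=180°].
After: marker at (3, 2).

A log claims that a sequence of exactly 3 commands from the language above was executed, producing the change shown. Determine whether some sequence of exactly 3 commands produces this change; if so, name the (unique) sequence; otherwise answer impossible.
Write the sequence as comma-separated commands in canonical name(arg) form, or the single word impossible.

rotate(2, -90), rotate(2, -90), rotate(2, -90)

from: [θ0=0°, θ1=90°, θ2=180°]
t=1 rotate(2, -90) ⇒ [θ0=0°, θ1=90°, θ2=90°]
t=2 rotate(2, -90) ⇒ [θ0=0°, θ1=90°, θ2=0°]
t=3 rotate(2, -90) ⇒ [θ0=0°, θ1=90°, θ2=270°]
no other 3-command option fits: unique.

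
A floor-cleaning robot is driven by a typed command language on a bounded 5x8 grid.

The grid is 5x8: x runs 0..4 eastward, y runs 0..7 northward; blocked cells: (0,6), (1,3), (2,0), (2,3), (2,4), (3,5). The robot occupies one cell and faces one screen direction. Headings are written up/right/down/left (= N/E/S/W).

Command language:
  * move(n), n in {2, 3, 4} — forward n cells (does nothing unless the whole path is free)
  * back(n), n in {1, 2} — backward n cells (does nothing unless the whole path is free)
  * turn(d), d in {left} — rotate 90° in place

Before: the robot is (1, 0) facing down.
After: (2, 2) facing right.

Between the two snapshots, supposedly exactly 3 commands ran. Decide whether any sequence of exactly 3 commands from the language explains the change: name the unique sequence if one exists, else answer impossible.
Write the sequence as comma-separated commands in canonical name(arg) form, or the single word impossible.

impossible

no 3-step route produces this change.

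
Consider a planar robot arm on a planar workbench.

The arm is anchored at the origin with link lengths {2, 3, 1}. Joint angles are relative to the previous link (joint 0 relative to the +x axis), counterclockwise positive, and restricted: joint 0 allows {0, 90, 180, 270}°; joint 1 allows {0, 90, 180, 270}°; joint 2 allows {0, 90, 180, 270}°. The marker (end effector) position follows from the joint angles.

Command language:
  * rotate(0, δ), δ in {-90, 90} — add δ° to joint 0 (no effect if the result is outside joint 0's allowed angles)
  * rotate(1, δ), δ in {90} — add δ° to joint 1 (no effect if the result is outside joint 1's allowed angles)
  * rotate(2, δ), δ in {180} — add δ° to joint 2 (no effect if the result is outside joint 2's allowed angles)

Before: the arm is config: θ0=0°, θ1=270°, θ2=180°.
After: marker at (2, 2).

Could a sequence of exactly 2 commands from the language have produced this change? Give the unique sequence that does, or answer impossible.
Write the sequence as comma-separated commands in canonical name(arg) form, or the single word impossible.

rotate(1, 90), rotate(1, 90)

begin: config: θ0=0°, θ1=270°, θ2=180°
1. rotate(1, 90) → config: θ0=0°, θ1=0°, θ2=180°
2. rotate(1, 90) → config: θ0=0°, θ1=90°, θ2=180°
no rival 2-sequence matches.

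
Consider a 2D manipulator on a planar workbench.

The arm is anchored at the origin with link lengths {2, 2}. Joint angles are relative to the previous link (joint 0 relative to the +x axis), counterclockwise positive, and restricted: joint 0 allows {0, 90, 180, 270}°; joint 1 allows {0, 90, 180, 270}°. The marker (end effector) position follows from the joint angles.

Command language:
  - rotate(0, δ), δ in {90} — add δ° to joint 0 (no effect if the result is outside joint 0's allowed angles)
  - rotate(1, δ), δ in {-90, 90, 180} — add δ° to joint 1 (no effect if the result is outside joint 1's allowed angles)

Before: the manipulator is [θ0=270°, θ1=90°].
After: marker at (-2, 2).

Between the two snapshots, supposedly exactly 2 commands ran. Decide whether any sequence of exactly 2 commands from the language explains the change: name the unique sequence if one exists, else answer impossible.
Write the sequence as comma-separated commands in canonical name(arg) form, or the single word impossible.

rotate(0, 90), rotate(0, 90)

start: [θ0=270°, θ1=90°]
[1] after rotate(0, 90): [θ0=0°, θ1=90°]
[2] after rotate(0, 90): [θ0=90°, θ1=90°]
all 16 alternatives checked — unique.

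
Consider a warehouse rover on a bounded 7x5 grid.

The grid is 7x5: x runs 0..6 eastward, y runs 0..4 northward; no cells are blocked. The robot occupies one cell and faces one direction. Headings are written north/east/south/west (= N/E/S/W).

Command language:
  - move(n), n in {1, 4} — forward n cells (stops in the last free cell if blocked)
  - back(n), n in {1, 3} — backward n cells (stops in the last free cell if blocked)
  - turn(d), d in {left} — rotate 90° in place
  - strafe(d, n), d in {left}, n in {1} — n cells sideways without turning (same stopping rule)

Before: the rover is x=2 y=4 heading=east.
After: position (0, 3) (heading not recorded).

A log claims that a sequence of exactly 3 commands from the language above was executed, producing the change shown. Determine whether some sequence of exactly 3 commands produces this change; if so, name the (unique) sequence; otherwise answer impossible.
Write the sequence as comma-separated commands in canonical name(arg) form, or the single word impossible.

back(3), turn(left), back(1)

key: running back(1) before back(3) would end elsewhere — order is forced
from: x=2 y=4 heading=east
step 1 (back(3)): x=0 y=4 heading=east
step 2 (turn(left)): x=0 y=4 heading=north
step 3 (back(1)): x=0 y=3 heading=north
all 216 alternatives checked — unique.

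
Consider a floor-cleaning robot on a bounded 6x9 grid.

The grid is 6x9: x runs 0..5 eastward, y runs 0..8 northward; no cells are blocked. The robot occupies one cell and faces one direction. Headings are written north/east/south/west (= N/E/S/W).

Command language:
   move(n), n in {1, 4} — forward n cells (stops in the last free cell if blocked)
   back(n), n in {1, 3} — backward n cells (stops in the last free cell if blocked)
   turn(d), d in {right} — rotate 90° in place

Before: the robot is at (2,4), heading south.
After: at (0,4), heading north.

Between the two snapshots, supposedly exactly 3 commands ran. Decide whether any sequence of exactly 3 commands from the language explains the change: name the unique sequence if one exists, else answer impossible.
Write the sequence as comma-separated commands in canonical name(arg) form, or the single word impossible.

key: move(4) runs into the grid edge before its full distance
start: at (2,4), heading south
t=1 turn(right) ⇒ at (2,4), heading west
t=2 move(4) ⇒ at (0,4), heading west
t=3 turn(right) ⇒ at (0,4), heading north
all 125 alternatives checked — unique.

turn(right), move(4), turn(right)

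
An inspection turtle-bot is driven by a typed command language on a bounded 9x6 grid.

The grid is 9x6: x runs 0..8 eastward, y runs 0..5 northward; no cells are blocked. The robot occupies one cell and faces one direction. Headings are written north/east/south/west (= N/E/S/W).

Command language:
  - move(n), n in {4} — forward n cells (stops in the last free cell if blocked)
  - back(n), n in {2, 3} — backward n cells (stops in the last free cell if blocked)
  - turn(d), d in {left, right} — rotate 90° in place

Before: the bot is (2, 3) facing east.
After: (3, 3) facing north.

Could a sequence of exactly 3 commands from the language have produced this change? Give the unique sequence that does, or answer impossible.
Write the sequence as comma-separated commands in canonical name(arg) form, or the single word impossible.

move(4), back(3), turn(left)

key: cell and facing (now N) both changed — the 3 commands mix motion and turning
initial: (2, 3) facing east
step 1 (move(4)): (6, 3) facing east
step 2 (back(3)): (3, 3) facing east
step 3 (turn(left)): (3, 3) facing north
all 125 alternatives checked — unique.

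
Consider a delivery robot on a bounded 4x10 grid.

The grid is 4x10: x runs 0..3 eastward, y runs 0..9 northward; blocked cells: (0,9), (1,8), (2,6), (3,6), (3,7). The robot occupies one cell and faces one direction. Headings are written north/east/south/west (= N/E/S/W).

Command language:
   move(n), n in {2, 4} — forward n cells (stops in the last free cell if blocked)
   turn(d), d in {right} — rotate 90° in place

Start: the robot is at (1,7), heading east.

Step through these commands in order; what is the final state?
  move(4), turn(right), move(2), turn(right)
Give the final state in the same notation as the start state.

at (2,7), heading west

start: at (1,7), heading east
t=1 move(4) ⇒ at (2,7), heading east
t=2 turn(right) ⇒ at (2,7), heading south
t=3 move(2) ⇒ at (2,7), heading south
t=4 turn(right) ⇒ at (2,7), heading west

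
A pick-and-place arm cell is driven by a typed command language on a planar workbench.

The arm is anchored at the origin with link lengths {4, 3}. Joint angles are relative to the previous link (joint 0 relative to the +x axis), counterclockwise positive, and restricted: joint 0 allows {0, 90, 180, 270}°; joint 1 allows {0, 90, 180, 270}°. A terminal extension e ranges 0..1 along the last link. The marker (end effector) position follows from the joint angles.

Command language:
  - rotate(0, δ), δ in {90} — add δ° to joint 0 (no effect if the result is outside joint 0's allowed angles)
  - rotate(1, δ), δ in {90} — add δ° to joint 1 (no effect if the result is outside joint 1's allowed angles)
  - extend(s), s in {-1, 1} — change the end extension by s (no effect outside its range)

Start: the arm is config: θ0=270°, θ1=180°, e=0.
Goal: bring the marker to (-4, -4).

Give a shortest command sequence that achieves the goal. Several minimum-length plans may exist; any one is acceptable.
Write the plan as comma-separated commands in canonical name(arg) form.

start: config: θ0=270°, θ1=180°, e=0
t=1 rotate(1, 90) ⇒ config: θ0=270°, θ1=270°, e=0
t=2 extend(1) ⇒ config: θ0=270°, θ1=270°, e=1
minimal: 2 command(s), checked below 2.

rotate(1, 90), extend(1)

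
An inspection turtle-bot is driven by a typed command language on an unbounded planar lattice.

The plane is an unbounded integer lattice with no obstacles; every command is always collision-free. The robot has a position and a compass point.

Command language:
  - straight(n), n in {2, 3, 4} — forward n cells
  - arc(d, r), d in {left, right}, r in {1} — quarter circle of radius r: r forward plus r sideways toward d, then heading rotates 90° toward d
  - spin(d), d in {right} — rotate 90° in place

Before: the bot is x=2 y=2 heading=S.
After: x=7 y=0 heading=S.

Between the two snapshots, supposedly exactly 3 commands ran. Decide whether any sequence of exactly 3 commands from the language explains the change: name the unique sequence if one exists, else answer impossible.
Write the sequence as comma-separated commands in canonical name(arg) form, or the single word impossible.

key: order matters: swapping arc(left, 1) and arc(right, 1) lands elsewhere
start: x=2 y=2 heading=S
step 1 (arc(left, 1)): x=3 y=1 heading=E
step 2 (straight(3)): x=6 y=1 heading=E
step 3 (arc(right, 1)): x=7 y=0 heading=S
uniquely the one of 216 3-step routes that fits.

arc(left, 1), straight(3), arc(right, 1)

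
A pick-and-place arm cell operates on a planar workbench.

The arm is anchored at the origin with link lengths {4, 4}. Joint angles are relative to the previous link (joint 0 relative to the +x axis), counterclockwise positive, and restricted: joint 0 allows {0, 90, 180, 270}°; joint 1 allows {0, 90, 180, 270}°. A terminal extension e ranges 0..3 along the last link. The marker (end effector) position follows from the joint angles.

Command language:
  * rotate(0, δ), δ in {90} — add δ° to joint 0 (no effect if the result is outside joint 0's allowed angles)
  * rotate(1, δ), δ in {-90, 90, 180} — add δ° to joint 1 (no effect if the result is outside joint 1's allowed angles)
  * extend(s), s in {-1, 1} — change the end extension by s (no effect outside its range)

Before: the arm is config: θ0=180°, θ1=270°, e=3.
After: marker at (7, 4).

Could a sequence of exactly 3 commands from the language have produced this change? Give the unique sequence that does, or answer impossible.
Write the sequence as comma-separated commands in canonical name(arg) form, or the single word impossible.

rotate(0, 90), rotate(0, 90), rotate(0, 90)

begin: config: θ0=180°, θ1=270°, e=3
1. rotate(0, 90) → config: θ0=270°, θ1=270°, e=3
2. rotate(0, 90) → config: θ0=0°, θ1=270°, e=3
3. rotate(0, 90) → config: θ0=90°, θ1=270°, e=3
all 216 alternatives checked — unique.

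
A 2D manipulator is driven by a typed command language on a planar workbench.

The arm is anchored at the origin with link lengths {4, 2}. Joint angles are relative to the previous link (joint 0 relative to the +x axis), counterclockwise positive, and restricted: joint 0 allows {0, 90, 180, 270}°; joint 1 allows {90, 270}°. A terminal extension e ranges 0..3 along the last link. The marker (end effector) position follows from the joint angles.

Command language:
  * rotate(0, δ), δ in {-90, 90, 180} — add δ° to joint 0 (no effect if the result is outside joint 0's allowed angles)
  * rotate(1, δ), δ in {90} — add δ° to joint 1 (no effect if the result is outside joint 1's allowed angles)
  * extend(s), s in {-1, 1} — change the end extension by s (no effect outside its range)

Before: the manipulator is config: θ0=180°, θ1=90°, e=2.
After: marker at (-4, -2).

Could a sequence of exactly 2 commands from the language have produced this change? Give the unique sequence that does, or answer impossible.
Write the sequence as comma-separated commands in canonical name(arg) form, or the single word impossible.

begin: config: θ0=180°, θ1=90°, e=2
t=1 extend(-1) ⇒ config: θ0=180°, θ1=90°, e=1
t=2 extend(-1) ⇒ config: θ0=180°, θ1=90°, e=0
no other 2-command option fits: unique.

extend(-1), extend(-1)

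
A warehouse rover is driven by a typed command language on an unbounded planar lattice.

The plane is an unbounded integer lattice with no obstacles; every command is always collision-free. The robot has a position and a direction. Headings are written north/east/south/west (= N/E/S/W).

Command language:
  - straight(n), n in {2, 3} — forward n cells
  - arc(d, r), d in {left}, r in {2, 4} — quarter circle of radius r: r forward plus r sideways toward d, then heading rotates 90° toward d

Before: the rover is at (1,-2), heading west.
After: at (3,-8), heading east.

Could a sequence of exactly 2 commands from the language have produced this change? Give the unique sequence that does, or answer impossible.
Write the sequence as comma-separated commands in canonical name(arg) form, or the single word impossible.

arc(left, 2), arc(left, 4)

key: order matters: swapping arc(left, 2) and arc(left, 4) lands elsewhere
from: at (1,-2), heading west
1. arc(left, 2) → at (-1,-4), heading south
2. arc(left, 4) → at (3,-8), heading east
all 16 alternatives checked — unique.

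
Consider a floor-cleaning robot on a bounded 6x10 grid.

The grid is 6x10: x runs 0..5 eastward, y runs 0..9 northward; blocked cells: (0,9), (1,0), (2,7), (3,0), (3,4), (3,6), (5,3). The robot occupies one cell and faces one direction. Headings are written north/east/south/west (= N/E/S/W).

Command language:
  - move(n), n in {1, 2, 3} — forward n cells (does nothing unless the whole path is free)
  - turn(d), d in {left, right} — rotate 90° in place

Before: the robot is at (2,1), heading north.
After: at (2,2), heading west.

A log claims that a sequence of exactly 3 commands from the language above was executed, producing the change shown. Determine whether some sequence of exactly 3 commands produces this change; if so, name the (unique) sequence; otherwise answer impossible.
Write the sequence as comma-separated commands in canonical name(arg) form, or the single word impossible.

move(1), turn(left), move(3)

key: order matters: swapping move(1) and move(3) lands elsewhere
from: at (2,1), heading north
step 1 (move(1)): at (2,2), heading north
step 2 (turn(left)): at (2,2), heading west
step 3 (move(3)): at (2,2), heading west
uniquely the one of 125 3-step routes that fits.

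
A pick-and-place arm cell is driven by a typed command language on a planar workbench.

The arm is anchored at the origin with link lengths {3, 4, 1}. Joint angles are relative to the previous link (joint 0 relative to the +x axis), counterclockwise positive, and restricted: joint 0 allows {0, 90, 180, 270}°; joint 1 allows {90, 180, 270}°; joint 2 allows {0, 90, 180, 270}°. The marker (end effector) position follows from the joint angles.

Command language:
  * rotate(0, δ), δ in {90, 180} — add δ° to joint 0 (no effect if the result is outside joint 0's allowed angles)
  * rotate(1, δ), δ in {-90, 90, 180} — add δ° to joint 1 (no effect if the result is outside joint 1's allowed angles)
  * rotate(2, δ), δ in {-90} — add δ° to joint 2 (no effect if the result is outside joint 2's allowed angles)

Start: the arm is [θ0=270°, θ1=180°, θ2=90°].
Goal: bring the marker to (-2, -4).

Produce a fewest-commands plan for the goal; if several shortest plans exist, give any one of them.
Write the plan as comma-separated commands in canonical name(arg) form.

t0: [θ0=270°, θ1=180°, θ2=90°]
1. rotate(1, -90) → [θ0=270°, θ1=90°, θ2=90°]
2. rotate(0, 180) → [θ0=90°, θ1=90°, θ2=90°]
3. rotate(0, 90) → [θ0=180°, θ1=90°, θ2=90°]
shorter routes all fall short; 3 is best.

rotate(1, -90), rotate(0, 180), rotate(0, 90)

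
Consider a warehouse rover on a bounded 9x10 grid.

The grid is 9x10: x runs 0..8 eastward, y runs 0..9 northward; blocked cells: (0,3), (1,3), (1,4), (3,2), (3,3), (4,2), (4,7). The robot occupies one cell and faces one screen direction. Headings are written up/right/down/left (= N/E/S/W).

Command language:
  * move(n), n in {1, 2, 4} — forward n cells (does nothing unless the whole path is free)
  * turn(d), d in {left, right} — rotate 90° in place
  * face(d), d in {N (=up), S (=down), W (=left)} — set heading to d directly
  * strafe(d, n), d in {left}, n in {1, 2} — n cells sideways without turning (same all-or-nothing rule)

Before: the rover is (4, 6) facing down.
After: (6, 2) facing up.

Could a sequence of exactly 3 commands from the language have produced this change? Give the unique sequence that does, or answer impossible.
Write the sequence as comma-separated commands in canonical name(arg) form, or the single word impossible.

strafe(left, 2), move(4), face(N)

key: order matters: swapping strafe(left, 2) and face(N) lands elsewhere
t0: (4, 6) facing down
1. strafe(left, 2) → (6, 6) facing down
2. move(4) → (6, 2) facing down
3. face(N) → (6, 2) facing up
no rival 3-sequence matches.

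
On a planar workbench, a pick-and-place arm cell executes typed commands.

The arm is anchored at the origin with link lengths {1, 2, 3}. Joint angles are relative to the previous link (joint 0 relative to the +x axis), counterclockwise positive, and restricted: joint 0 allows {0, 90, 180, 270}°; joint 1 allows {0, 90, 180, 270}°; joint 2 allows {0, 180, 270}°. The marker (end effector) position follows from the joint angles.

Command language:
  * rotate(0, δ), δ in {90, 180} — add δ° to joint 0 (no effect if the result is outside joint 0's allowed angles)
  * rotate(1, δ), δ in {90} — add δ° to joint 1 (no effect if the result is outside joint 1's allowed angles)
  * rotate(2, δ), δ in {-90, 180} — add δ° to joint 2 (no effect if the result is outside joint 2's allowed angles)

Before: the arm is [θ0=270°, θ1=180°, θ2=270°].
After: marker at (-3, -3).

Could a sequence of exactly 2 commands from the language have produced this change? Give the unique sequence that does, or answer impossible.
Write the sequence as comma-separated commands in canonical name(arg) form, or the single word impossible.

initial: [θ0=270°, θ1=180°, θ2=270°]
step 1 (rotate(1, 90)): [θ0=270°, θ1=270°, θ2=270°]
step 2 (rotate(1, 90)): [θ0=270°, θ1=0°, θ2=270°]
no rival 2-sequence matches.

rotate(1, 90), rotate(1, 90)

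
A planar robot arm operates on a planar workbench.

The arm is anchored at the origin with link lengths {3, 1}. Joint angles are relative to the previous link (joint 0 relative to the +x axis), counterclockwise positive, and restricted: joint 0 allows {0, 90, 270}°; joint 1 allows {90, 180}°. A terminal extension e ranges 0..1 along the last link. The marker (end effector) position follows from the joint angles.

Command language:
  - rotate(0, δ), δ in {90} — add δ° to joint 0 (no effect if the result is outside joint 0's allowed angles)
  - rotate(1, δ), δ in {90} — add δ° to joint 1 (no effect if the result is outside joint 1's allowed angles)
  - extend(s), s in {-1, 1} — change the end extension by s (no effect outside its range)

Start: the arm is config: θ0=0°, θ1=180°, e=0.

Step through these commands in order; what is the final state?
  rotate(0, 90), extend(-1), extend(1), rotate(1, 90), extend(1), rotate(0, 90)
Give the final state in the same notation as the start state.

config: θ0=90°, θ1=180°, e=1

from: config: θ0=0°, θ1=180°, e=0
t=1 rotate(0, 90) ⇒ config: θ0=90°, θ1=180°, e=0
t=2 extend(-1) ⇒ config: θ0=90°, θ1=180°, e=0
t=3 extend(1) ⇒ config: θ0=90°, θ1=180°, e=1
t=4 rotate(1, 90) ⇒ config: θ0=90°, θ1=180°, e=1
t=5 extend(1) ⇒ config: θ0=90°, θ1=180°, e=1
t=6 rotate(0, 90) ⇒ config: θ0=90°, θ1=180°, e=1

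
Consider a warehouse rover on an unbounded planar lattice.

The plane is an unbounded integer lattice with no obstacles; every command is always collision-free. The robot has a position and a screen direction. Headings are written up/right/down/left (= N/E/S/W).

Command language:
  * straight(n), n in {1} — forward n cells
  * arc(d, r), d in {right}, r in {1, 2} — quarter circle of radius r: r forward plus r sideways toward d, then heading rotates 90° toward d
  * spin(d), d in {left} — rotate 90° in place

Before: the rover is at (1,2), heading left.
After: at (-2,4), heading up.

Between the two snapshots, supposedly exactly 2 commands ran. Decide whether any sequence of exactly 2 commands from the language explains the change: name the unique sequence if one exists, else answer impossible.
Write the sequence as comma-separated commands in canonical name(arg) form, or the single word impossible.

key: position moved to (-2,4) AND the heading swung to N — translation plus rotation needed
start: at (1,2), heading left
step 1 (straight(1)): at (0,2), heading left
step 2 (arc(right, 2)): at (-2,4), heading up
no other 2-command option fits: unique.

straight(1), arc(right, 2)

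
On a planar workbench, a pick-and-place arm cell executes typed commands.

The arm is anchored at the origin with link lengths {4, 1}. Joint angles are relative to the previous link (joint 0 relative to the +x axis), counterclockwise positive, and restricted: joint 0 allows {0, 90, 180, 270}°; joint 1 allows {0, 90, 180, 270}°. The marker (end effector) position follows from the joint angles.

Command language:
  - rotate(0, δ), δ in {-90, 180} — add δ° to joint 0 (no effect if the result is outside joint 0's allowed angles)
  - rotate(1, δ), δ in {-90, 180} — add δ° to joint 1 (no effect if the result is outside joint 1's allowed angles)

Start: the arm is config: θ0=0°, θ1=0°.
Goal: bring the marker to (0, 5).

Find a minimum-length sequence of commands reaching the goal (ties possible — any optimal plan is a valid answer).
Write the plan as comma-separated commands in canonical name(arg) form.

from: config: θ0=0°, θ1=0°
[1] after rotate(0, 180): config: θ0=180°, θ1=0°
[2] after rotate(0, -90): config: θ0=90°, θ1=0°
nothing shorter than 2 reaches the goal.

rotate(0, 180), rotate(0, -90)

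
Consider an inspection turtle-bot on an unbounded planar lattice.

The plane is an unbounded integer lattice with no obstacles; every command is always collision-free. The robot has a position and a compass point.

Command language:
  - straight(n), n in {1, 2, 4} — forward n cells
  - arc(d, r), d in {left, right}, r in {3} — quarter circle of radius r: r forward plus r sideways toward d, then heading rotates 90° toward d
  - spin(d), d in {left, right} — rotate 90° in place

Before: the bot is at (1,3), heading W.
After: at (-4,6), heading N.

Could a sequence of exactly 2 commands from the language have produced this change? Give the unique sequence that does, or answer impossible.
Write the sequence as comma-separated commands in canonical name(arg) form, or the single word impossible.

straight(2), arc(right, 3)

key: position moved to (-4,6) AND the heading swung to N — translation plus rotation needed
t0: at (1,3), heading W
1. straight(2) → at (-1,3), heading W
2. arc(right, 3) → at (-4,6), heading N
no other 2-command option fits: unique.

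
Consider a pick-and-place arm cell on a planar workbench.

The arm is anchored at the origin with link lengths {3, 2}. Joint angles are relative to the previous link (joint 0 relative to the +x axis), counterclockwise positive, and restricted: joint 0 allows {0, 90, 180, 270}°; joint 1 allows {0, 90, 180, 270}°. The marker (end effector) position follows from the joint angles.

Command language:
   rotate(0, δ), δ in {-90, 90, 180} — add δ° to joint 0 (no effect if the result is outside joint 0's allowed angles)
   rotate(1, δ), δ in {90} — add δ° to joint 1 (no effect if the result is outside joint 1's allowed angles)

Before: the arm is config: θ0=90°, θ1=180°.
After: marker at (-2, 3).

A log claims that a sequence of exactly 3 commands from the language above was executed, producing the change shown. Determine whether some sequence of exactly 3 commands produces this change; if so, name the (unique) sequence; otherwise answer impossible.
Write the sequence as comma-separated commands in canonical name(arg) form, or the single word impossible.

begin: config: θ0=90°, θ1=180°
t=1 rotate(1, 90) ⇒ config: θ0=90°, θ1=270°
t=2 rotate(1, 90) ⇒ config: θ0=90°, θ1=0°
t=3 rotate(1, 90) ⇒ config: θ0=90°, θ1=90°
no rival 3-sequence matches.

rotate(1, 90), rotate(1, 90), rotate(1, 90)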